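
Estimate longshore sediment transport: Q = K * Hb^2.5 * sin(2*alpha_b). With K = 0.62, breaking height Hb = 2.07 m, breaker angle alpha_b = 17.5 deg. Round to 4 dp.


Q = K * Hb^2.5 * sin(2 * alpha_b)
Hb^2.5 = 2.07^2.5 = 6.164898
sin(2 * 17.5) = sin(35.0) = 0.573576
Q = 0.62 * 6.164898 * 0.573576
Q = 2.1923 m^3/s

2.1923


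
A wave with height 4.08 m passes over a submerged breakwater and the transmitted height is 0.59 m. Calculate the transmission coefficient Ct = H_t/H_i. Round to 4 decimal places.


Ct = H_t / H_i
Ct = 0.59 / 4.08
Ct = 0.1446

0.1446


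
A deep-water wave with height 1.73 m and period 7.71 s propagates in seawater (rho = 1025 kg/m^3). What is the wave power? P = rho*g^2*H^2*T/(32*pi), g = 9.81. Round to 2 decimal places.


P = rho * g^2 * H^2 * T / (32 * pi)
P = 1025 * 9.81^2 * 1.73^2 * 7.71 / (32 * pi)
P = 1025 * 96.2361 * 2.9929 * 7.71 / 100.53096
P = 22641.68 W/m

22641.68


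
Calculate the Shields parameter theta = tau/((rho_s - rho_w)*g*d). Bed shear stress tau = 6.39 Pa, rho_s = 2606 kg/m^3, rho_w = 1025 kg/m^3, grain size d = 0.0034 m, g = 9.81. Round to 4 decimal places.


theta = tau / ((rho_s - rho_w) * g * d)
rho_s - rho_w = 2606 - 1025 = 1581
Denominator = 1581 * 9.81 * 0.0034 = 52.732674
theta = 6.39 / 52.732674
theta = 0.1212

0.1212


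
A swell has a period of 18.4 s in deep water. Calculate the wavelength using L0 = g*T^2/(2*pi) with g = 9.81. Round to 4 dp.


L0 = g * T^2 / (2 * pi)
L0 = 9.81 * 18.4^2 / (2 * pi)
L0 = 9.81 * 338.5600 / 6.28319
L0 = 3321.2736 / 6.28319
L0 = 528.5971 m

528.5971


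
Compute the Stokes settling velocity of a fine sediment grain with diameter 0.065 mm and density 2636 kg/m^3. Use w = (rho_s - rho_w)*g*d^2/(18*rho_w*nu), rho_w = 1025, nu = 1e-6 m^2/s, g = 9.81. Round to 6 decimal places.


w = (rho_s - rho_w) * g * d^2 / (18 * rho_w * nu)
d = 0.065 mm = 0.000065 m
rho_s - rho_w = 2636 - 1025 = 1611
Numerator = 1611 * 9.81 * (0.000065)^2 = 0.000066771520
Denominator = 18 * 1025 * 1e-6 = 0.018450
w = 0.003619 m/s

0.003619


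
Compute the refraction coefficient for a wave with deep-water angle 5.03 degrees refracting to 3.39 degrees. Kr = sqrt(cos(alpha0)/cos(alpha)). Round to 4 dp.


Kr = sqrt(cos(alpha0) / cos(alpha))
cos(5.03) = 0.996149
cos(3.39) = 0.998250
Kr = sqrt(0.996149 / 0.998250)
Kr = sqrt(0.997895)
Kr = 0.9989

0.9989


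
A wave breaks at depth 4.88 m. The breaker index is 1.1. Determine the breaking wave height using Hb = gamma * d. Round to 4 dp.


Hb = gamma * d
Hb = 1.1 * 4.88
Hb = 5.3680 m

5.3680


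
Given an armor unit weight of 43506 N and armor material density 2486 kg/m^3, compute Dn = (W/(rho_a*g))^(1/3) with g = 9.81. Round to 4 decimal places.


V = W / (rho_a * g)
V = 43506 / (2486 * 9.81)
V = 43506 / 24387.66
V = 1.783935 m^3
Dn = V^(1/3) = 1.783935^(1/3)
Dn = 1.2128 m

1.2128


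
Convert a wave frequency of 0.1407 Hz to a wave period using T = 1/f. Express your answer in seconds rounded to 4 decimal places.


T = 1 / f
T = 1 / 0.1407
T = 7.1073 s

7.1073


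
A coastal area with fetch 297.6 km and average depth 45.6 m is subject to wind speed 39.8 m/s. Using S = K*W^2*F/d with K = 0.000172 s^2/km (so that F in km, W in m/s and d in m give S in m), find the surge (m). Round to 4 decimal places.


S = K * W^2 * F / d
W^2 = 39.8^2 = 1584.04
S = 0.000172 * 1584.04 * 297.6 / 45.6
Numerator = 0.000172 * 1584.04 * 297.6 = 81.082572
S = 81.082572 / 45.6 = 1.7781 m

1.7781


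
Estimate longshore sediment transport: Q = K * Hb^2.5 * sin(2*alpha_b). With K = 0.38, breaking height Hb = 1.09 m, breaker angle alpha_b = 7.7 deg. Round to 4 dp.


Q = K * Hb^2.5 * sin(2 * alpha_b)
Hb^2.5 = 1.09^2.5 = 1.240413
sin(2 * 7.7) = sin(15.4) = 0.265556
Q = 0.38 * 1.240413 * 0.265556
Q = 0.1252 m^3/s

0.1252


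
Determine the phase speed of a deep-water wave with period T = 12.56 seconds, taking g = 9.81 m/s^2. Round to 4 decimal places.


We use the deep-water celerity formula:
C = g * T / (2 * pi)
C = 9.81 * 12.56 / (2 * 3.14159...)
C = 123.213600 / 6.283185
C = 19.6101 m/s

19.6101


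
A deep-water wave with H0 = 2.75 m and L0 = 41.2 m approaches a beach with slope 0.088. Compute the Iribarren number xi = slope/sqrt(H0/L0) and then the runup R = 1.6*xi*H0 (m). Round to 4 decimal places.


xi = slope / sqrt(H0/L0)
H0/L0 = 2.75/41.2 = 0.066748
sqrt(0.066748) = 0.258356
xi = 0.088 / 0.258356 = 0.340616
R = 1.6 * xi * H0 = 1.6 * 0.340616 * 2.75
R = 1.4987 m

1.4987


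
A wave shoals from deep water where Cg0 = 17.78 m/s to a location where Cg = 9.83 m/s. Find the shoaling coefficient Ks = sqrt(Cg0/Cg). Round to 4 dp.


Ks = sqrt(Cg0 / Cg)
Ks = sqrt(17.78 / 9.83)
Ks = sqrt(1.8087)
Ks = 1.3449

1.3449


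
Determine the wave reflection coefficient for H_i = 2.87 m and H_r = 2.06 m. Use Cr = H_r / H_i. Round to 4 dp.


Cr = H_r / H_i
Cr = 2.06 / 2.87
Cr = 0.7178

0.7178


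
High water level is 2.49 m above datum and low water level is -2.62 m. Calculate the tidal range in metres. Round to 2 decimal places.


Tidal range = High water - Low water
Tidal range = 2.49 - (-2.62)
Tidal range = 5.11 m

5.11


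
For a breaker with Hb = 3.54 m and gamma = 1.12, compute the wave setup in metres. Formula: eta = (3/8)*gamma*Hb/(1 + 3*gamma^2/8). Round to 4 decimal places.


eta = (3/8) * gamma * Hb / (1 + 3*gamma^2/8)
Numerator = (3/8) * 1.12 * 3.54 = 1.486800
Denominator = 1 + 3*1.12^2/8 = 1 + 0.470400 = 1.470400
eta = 1.486800 / 1.470400
eta = 1.0112 m

1.0112


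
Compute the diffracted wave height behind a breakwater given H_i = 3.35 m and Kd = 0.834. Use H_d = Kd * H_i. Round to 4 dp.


H_d = Kd * H_i
H_d = 0.834 * 3.35
H_d = 2.7939 m

2.7939


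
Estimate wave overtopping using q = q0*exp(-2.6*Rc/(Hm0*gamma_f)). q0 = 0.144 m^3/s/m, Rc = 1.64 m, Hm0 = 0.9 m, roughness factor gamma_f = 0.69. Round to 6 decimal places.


q = q0 * exp(-2.6 * Rc / (Hm0 * gamma_f))
Exponent = -2.6 * 1.64 / (0.9 * 0.69)
= -2.6 * 1.64 / 0.6210
= -6.866345
exp(-6.866345) = 0.001042
q = 0.144 * 0.001042
q = 0.000150 m^3/s/m

0.000150


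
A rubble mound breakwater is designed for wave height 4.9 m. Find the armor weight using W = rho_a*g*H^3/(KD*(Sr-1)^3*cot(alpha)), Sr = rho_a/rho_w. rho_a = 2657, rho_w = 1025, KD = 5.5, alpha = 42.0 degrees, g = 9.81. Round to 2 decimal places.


Sr = rho_a / rho_w = 2657 / 1025 = 2.592195
(Sr - 1) = 1.592195
(Sr - 1)^3 = 4.036350
cot(42.0) = 1 / tan(42.0) = 1 / 0.900404 = 1.110613
Numerator = 2657 * 9.81 * 4.9^3 = 3066541.1853
Denominator = 5.5 * 4.036350 * 1.110613 = 24.655517
W = 3066541.1853 / 24.655517
W = 124375.45 N

124375.45


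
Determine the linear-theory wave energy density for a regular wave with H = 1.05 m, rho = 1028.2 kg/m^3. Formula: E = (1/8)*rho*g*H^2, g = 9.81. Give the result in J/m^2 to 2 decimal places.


E = (1/8) * rho * g * H^2
E = (1/8) * 1028.2 * 9.81 * 1.05^2
E = 0.125 * 1028.2 * 9.81 * 1.1025
E = 1390.07 J/m^2

1390.07


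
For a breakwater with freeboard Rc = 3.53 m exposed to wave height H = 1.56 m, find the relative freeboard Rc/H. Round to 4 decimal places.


Relative freeboard = Rc / H
= 3.53 / 1.56
= 2.2628

2.2628


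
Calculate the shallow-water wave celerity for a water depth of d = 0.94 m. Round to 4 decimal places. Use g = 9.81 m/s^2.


Using the shallow-water approximation:
C = sqrt(g * d) = sqrt(9.81 * 0.94)
C = sqrt(9.2214)
C = 3.0367 m/s

3.0367


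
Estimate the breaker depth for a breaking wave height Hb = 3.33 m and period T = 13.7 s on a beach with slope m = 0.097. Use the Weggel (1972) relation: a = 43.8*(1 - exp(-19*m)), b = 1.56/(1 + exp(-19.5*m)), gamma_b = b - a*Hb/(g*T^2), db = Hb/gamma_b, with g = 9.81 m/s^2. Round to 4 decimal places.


a = 43.8 * (1 - exp(-19 * m))
exp(-19 * 0.097) = exp(-1.8430) = 0.158342
a = 43.8 * (1 - 0.158342) = 36.864634
b = 1.56 / (1 + exp(-19.5 * m))
exp(-19.5 * 0.097) = exp(-1.8915) = 0.150845
b = 1.56 / (1 + 0.150845) = 1.355525
Hb / (g * T^2) = 3.33 / (9.81 * 13.7^2) = 3.33 / 1841.2389 = 0.00180856
gamma_b = b - a * Hb/(g*T^2) = 1.355525 - 36.864634 * 0.00180856 = 1.288853
db = Hb / gamma_b = 3.33 / 1.288853
db = 2.5837 m

2.5837


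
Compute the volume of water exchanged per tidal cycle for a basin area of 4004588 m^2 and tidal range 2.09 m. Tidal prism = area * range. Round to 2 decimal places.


Tidal prism = Area * Tidal range
P = 4004588 * 2.09
P = 8369588.92 m^3

8369588.92


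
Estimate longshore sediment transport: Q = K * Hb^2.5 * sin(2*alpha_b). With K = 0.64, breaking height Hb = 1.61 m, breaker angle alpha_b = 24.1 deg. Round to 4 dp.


Q = K * Hb^2.5 * sin(2 * alpha_b)
Hb^2.5 = 1.61^2.5 = 3.289006
sin(2 * 24.1) = sin(48.2) = 0.745476
Q = 0.64 * 3.289006 * 0.745476
Q = 1.5692 m^3/s

1.5692


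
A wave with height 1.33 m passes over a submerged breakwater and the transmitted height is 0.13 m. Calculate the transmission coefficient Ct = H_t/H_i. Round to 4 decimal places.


Ct = H_t / H_i
Ct = 0.13 / 1.33
Ct = 0.0977

0.0977


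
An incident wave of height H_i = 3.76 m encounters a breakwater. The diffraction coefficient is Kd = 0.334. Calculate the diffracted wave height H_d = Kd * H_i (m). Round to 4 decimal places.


H_d = Kd * H_i
H_d = 0.334 * 3.76
H_d = 1.2558 m

1.2558


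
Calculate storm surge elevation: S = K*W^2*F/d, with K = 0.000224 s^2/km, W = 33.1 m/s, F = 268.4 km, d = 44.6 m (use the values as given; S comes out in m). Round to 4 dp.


S = K * W^2 * F / d
W^2 = 33.1^2 = 1095.61
S = 0.000224 * 1095.61 * 268.4 / 44.6
Numerator = 0.000224 * 1095.61 * 268.4 = 65.869826
S = 65.869826 / 44.6 = 1.4769 m

1.4769


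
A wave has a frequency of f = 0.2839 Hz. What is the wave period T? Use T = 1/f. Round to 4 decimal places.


T = 1 / f
T = 1 / 0.2839
T = 3.5224 s

3.5224


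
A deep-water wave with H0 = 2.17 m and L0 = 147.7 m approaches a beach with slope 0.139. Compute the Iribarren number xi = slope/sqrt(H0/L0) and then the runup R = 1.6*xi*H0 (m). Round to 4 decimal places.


xi = slope / sqrt(H0/L0)
H0/L0 = 2.17/147.7 = 0.014692
sqrt(0.014692) = 0.121210
xi = 0.139 / 0.121210 = 1.146767
R = 1.6 * xi * H0 = 1.6 * 1.146767 * 2.17
R = 3.9816 m

3.9816


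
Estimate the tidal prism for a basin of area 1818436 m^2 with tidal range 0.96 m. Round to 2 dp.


Tidal prism = Area * Tidal range
P = 1818436 * 0.96
P = 1745698.56 m^3

1745698.56


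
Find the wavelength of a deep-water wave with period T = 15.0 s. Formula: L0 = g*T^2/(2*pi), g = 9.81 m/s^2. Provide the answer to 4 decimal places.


L0 = g * T^2 / (2 * pi)
L0 = 9.81 * 15.0^2 / (2 * pi)
L0 = 9.81 * 225.0000 / 6.28319
L0 = 2207.2500 / 6.28319
L0 = 351.2947 m

351.2947


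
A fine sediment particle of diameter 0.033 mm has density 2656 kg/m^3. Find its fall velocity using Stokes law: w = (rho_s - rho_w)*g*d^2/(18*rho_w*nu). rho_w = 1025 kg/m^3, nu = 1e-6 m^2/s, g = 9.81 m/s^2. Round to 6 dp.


w = (rho_s - rho_w) * g * d^2 / (18 * rho_w * nu)
d = 0.033 mm = 0.000033 m
rho_s - rho_w = 2656 - 1025 = 1631
Numerator = 1631 * 9.81 * (0.000033)^2 = 0.000017424120
Denominator = 18 * 1025 * 1e-6 = 0.018450
w = 0.000944 m/s

0.000944


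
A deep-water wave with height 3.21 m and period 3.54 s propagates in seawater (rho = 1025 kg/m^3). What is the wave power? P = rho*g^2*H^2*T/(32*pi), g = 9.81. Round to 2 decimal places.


P = rho * g^2 * H^2 * T / (32 * pi)
P = 1025 * 9.81^2 * 3.21^2 * 3.54 / (32 * pi)
P = 1025 * 96.2361 * 10.3041 * 3.54 / 100.53096
P = 35791.13 W/m

35791.13


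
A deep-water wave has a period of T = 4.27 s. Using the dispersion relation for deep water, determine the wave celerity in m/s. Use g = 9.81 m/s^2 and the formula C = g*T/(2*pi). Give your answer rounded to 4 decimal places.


We use the deep-water celerity formula:
C = g * T / (2 * pi)
C = 9.81 * 4.27 / (2 * 3.14159...)
C = 41.888700 / 6.283185
C = 6.6668 m/s

6.6668


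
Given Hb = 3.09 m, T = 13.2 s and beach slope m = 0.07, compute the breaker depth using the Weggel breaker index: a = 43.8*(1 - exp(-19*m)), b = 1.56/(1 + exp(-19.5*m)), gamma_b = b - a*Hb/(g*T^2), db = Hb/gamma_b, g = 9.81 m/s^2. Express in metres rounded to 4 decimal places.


a = 43.8 * (1 - exp(-19 * m))
exp(-19 * 0.07) = exp(-1.3300) = 0.264477
a = 43.8 * (1 - 0.264477) = 32.215896
b = 1.56 / (1 + exp(-19.5 * m))
exp(-19.5 * 0.07) = exp(-1.3650) = 0.255381
b = 1.56 / (1 + 0.255381) = 1.242651
Hb / (g * T^2) = 3.09 / (9.81 * 13.2^2) = 3.09 / 1709.2944 = 0.00180776
gamma_b = b - a * Hb/(g*T^2) = 1.242651 - 32.215896 * 0.00180776 = 1.184412
db = Hb / gamma_b = 3.09 / 1.184412
db = 2.6089 m

2.6089


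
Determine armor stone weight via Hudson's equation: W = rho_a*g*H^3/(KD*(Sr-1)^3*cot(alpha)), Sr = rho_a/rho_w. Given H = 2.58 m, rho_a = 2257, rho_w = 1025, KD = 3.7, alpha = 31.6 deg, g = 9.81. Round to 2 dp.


Sr = rho_a / rho_w = 2257 / 1025 = 2.201951
(Sr - 1) = 1.201951
(Sr - 1)^3 = 1.736443
cot(31.6) = 1 / tan(31.6) = 1 / 0.615204 = 1.625477
Numerator = 2257 * 9.81 * 2.58^3 = 380241.6487
Denominator = 3.7 * 1.736443 * 1.625477 = 10.443427
W = 380241.6487 / 10.443427
W = 36409.66 N

36409.66


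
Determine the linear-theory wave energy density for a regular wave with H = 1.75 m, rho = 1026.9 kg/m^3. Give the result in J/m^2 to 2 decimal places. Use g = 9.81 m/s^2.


E = (1/8) * rho * g * H^2
E = (1/8) * 1026.9 * 9.81 * 1.75^2
E = 0.125 * 1026.9 * 9.81 * 3.0625
E = 3856.41 J/m^2

3856.41


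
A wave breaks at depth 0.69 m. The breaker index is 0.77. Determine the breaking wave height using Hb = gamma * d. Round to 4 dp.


Hb = gamma * d
Hb = 0.77 * 0.69
Hb = 0.5313 m

0.5313


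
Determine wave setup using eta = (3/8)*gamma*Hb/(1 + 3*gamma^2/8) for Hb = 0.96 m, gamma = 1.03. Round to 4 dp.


eta = (3/8) * gamma * Hb / (1 + 3*gamma^2/8)
Numerator = (3/8) * 1.03 * 0.96 = 0.370800
Denominator = 1 + 3*1.03^2/8 = 1 + 0.397838 = 1.397838
eta = 0.370800 / 1.397838
eta = 0.2653 m

0.2653


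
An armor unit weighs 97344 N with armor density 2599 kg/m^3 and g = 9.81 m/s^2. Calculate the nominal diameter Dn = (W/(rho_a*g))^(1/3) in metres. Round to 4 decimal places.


V = W / (rho_a * g)
V = 97344 / (2599 * 9.81)
V = 97344 / 25496.19
V = 3.817982 m^3
Dn = V^(1/3) = 3.817982^(1/3)
Dn = 1.5629 m

1.5629


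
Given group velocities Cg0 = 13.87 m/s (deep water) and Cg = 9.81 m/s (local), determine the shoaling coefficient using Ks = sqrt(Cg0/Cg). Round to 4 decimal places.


Ks = sqrt(Cg0 / Cg)
Ks = sqrt(13.87 / 9.81)
Ks = sqrt(1.4139)
Ks = 1.1891

1.1891


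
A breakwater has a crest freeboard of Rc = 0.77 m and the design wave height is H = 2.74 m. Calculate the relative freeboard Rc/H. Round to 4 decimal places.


Relative freeboard = Rc / H
= 0.77 / 2.74
= 0.2810

0.2810


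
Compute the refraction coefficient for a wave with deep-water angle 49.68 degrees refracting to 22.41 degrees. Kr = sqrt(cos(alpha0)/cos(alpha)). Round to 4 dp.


Kr = sqrt(cos(alpha0) / cos(alpha))
cos(49.68) = 0.647056
cos(22.41) = 0.924480
Kr = sqrt(0.647056 / 0.924480)
Kr = sqrt(0.699914)
Kr = 0.8366

0.8366


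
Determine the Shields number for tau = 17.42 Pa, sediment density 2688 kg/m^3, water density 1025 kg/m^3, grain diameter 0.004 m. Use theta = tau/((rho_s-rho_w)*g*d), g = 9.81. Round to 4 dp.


theta = tau / ((rho_s - rho_w) * g * d)
rho_s - rho_w = 2688 - 1025 = 1663
Denominator = 1663 * 9.81 * 0.004 = 65.256120
theta = 17.42 / 65.256120
theta = 0.2669

0.2669


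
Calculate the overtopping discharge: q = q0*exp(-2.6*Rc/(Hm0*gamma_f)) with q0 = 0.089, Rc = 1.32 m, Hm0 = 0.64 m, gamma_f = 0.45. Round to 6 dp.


q = q0 * exp(-2.6 * Rc / (Hm0 * gamma_f))
Exponent = -2.6 * 1.32 / (0.64 * 0.45)
= -2.6 * 1.32 / 0.2880
= -11.916667
exp(-11.916667) = 0.000007
q = 0.089 * 0.000007
q = 0.000001 m^3/s/m

0.000001


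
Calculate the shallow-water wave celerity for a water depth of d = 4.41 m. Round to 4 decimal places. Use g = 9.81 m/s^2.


Using the shallow-water approximation:
C = sqrt(g * d) = sqrt(9.81 * 4.41)
C = sqrt(43.2621)
C = 6.5774 m/s

6.5774


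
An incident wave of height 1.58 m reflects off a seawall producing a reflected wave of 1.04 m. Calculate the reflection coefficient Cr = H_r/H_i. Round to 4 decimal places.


Cr = H_r / H_i
Cr = 1.04 / 1.58
Cr = 0.6582

0.6582


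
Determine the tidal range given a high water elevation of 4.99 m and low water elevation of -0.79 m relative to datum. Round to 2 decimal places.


Tidal range = High water - Low water
Tidal range = 4.99 - (-0.79)
Tidal range = 5.78 m

5.78


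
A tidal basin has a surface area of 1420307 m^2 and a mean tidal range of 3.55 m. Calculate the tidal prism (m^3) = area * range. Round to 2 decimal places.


Tidal prism = Area * Tidal range
P = 1420307 * 3.55
P = 5042089.85 m^3

5042089.85


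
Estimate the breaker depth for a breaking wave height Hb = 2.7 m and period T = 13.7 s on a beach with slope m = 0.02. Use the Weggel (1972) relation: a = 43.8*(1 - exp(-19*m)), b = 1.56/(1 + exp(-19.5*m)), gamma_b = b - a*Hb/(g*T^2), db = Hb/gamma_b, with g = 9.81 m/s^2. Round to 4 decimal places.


a = 43.8 * (1 - exp(-19 * m))
exp(-19 * 0.02) = exp(-0.3800) = 0.683861
a = 43.8 * (1 - 0.683861) = 13.846870
b = 1.56 / (1 + exp(-19.5 * m))
exp(-19.5 * 0.02) = exp(-0.3900) = 0.677057
b = 1.56 / (1 + 0.677057) = 0.930201
Hb / (g * T^2) = 2.7 / (9.81 * 13.7^2) = 2.7 / 1841.2389 = 0.00146640
gamma_b = b - a * Hb/(g*T^2) = 0.930201 - 13.846870 * 0.00146640 = 0.909896
db = Hb / gamma_b = 2.7 / 0.909896
db = 2.9674 m

2.9674


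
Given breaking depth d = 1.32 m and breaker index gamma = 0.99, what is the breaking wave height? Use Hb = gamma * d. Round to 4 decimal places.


Hb = gamma * d
Hb = 0.99 * 1.32
Hb = 1.3068 m

1.3068


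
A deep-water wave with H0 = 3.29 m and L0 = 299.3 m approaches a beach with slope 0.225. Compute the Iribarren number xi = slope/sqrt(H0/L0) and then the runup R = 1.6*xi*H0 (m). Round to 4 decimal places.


xi = slope / sqrt(H0/L0)
H0/L0 = 3.29/299.3 = 0.010992
sqrt(0.010992) = 0.104844
xi = 0.225 / 0.104844 = 2.146041
R = 1.6 * xi * H0 = 1.6 * 2.146041 * 3.29
R = 11.2968 m

11.2968


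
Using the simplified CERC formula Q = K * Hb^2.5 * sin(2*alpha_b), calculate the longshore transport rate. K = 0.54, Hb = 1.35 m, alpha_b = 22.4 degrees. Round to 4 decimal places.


Q = K * Hb^2.5 * sin(2 * alpha_b)
Hb^2.5 = 1.35^2.5 = 2.117554
sin(2 * 22.4) = sin(44.8) = 0.704634
Q = 0.54 * 2.117554 * 0.704634
Q = 0.8057 m^3/s

0.8057


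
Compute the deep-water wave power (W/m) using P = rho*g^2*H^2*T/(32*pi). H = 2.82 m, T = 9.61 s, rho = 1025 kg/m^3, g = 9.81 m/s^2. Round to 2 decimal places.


P = rho * g^2 * H^2 * T / (32 * pi)
P = 1025 * 9.81^2 * 2.82^2 * 9.61 / (32 * pi)
P = 1025 * 96.2361 * 7.9524 * 9.61 / 100.53096
P = 74986.59 W/m

74986.59


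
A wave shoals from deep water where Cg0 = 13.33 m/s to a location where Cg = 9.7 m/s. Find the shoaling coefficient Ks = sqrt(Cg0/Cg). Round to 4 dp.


Ks = sqrt(Cg0 / Cg)
Ks = sqrt(13.33 / 9.7)
Ks = sqrt(1.3742)
Ks = 1.1723

1.1723


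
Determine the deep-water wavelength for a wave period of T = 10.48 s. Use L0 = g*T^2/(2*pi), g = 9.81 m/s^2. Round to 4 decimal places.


L0 = g * T^2 / (2 * pi)
L0 = 9.81 * 10.48^2 / (2 * pi)
L0 = 9.81 * 109.8304 / 6.28319
L0 = 1077.4362 / 6.28319
L0 = 171.4793 m

171.4793


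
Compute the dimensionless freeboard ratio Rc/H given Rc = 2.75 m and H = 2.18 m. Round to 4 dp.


Relative freeboard = Rc / H
= 2.75 / 2.18
= 1.2615

1.2615


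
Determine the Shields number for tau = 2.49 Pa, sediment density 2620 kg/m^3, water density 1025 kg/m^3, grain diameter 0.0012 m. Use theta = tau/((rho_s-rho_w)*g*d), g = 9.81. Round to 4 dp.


theta = tau / ((rho_s - rho_w) * g * d)
rho_s - rho_w = 2620 - 1025 = 1595
Denominator = 1595 * 9.81 * 0.0012 = 18.776340
theta = 2.49 / 18.776340
theta = 0.1326

0.1326


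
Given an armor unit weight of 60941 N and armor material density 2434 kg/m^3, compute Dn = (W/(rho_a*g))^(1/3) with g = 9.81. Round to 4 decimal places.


V = W / (rho_a * g)
V = 60941 / (2434 * 9.81)
V = 60941 / 23877.54
V = 2.552231 m^3
Dn = V^(1/3) = 2.552231^(1/3)
Dn = 1.3666 m

1.3666


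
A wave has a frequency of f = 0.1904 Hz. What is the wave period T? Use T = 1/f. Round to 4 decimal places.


T = 1 / f
T = 1 / 0.1904
T = 5.2521 s

5.2521


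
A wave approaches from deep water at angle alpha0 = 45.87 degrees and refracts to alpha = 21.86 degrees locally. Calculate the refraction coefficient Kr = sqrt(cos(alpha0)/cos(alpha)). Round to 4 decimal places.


Kr = sqrt(cos(alpha0) / cos(alpha))
cos(45.87) = 0.696289
cos(21.86) = 0.928096
Kr = sqrt(0.696289 / 0.928096)
Kr = sqrt(0.750233)
Kr = 0.8662

0.8662


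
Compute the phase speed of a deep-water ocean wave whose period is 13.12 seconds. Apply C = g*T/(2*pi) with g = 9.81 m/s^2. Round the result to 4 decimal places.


We use the deep-water celerity formula:
C = g * T / (2 * pi)
C = 9.81 * 13.12 / (2 * 3.14159...)
C = 128.707200 / 6.283185
C = 20.4844 m/s

20.4844


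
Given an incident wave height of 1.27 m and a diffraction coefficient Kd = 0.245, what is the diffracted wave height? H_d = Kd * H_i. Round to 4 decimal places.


H_d = Kd * H_i
H_d = 0.245 * 1.27
H_d = 0.3112 m

0.3112


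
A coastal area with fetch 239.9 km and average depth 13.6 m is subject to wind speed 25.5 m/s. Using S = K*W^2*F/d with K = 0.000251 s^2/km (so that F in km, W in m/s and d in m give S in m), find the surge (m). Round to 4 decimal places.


S = K * W^2 * F / d
W^2 = 25.5^2 = 650.25
S = 0.000251 * 650.25 * 239.9 / 13.6
Numerator = 0.000251 * 650.25 * 239.9 = 39.154739
S = 39.154739 / 13.6 = 2.8790 m

2.8790


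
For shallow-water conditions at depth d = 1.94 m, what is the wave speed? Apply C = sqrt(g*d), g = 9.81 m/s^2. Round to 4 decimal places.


Using the shallow-water approximation:
C = sqrt(g * d) = sqrt(9.81 * 1.94)
C = sqrt(19.0314)
C = 4.3625 m/s

4.3625


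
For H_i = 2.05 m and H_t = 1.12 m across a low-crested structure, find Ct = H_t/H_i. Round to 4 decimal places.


Ct = H_t / H_i
Ct = 1.12 / 2.05
Ct = 0.5463

0.5463


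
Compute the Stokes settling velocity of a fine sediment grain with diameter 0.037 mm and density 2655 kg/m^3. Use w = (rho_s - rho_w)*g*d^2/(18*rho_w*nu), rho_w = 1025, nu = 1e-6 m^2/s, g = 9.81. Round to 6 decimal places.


w = (rho_s - rho_w) * g * d^2 / (18 * rho_w * nu)
d = 0.037 mm = 0.000037 m
rho_s - rho_w = 2655 - 1025 = 1630
Numerator = 1630 * 9.81 * (0.000037)^2 = 0.000021890721
Denominator = 18 * 1025 * 1e-6 = 0.018450
w = 0.001186 m/s

0.001186


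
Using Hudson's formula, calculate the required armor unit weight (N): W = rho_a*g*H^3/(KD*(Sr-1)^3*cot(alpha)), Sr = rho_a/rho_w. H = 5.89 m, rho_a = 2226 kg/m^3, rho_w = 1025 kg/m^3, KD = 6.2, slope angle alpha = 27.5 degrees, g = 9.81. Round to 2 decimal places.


Sr = rho_a / rho_w = 2226 / 1025 = 2.171707
(Sr - 1) = 1.171707
(Sr - 1)^3 = 1.608635
cot(27.5) = 1 / tan(27.5) = 1 / 0.520567 = 1.920982
Numerator = 2226 * 9.81 * 5.89^3 = 4462107.7337
Denominator = 6.2 * 1.608635 * 1.920982 = 19.158982
W = 4462107.7337 / 19.158982
W = 232898.99 N

232898.99


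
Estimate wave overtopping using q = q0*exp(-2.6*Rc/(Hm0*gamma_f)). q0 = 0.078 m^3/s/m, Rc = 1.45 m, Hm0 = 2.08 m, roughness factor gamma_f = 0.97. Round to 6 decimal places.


q = q0 * exp(-2.6 * Rc / (Hm0 * gamma_f))
Exponent = -2.6 * 1.45 / (2.08 * 0.97)
= -2.6 * 1.45 / 2.0176
= -1.868557
exp(-1.868557) = 0.154346
q = 0.078 * 0.154346
q = 0.012039 m^3/s/m

0.012039


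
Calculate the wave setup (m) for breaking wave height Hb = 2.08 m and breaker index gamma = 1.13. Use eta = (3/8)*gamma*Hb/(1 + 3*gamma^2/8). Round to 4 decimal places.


eta = (3/8) * gamma * Hb / (1 + 3*gamma^2/8)
Numerator = (3/8) * 1.13 * 2.08 = 0.881400
Denominator = 1 + 3*1.13^2/8 = 1 + 0.478838 = 1.478838
eta = 0.881400 / 1.478838
eta = 0.5960 m

0.5960


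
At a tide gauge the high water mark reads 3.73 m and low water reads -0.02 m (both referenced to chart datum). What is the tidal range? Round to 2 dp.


Tidal range = High water - Low water
Tidal range = 3.73 - (-0.02)
Tidal range = 3.75 m

3.75


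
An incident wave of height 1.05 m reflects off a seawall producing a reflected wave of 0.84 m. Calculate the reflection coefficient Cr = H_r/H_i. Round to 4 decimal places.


Cr = H_r / H_i
Cr = 0.84 / 1.05
Cr = 0.8000

0.8000


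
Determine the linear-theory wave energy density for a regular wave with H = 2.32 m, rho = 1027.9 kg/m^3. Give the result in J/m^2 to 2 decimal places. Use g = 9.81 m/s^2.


E = (1/8) * rho * g * H^2
E = (1/8) * 1027.9 * 9.81 * 2.32^2
E = 0.125 * 1027.9 * 9.81 * 5.3824
E = 6784.31 J/m^2

6784.31


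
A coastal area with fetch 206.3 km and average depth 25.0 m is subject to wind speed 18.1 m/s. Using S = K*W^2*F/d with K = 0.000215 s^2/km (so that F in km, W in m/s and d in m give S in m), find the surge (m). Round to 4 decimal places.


S = K * W^2 * F / d
W^2 = 18.1^2 = 327.61
S = 0.000215 * 327.61 * 206.3 / 25.0
Numerator = 0.000215 * 327.61 * 206.3 = 14.530978
S = 14.530978 / 25.0 = 0.5812 m

0.5812


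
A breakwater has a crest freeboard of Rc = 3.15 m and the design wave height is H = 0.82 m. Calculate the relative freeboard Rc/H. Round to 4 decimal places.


Relative freeboard = Rc / H
= 3.15 / 0.82
= 3.8415

3.8415


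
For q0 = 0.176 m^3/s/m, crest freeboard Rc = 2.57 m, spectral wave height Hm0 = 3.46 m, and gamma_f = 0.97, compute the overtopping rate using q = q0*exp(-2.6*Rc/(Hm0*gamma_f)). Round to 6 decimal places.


q = q0 * exp(-2.6 * Rc / (Hm0 * gamma_f))
Exponent = -2.6 * 2.57 / (3.46 * 0.97)
= -2.6 * 2.57 / 3.3562
= -1.990942
exp(-1.990942) = 0.136567
q = 0.176 * 0.136567
q = 0.024036 m^3/s/m

0.024036


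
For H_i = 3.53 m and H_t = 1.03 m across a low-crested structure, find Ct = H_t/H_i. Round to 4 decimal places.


Ct = H_t / H_i
Ct = 1.03 / 3.53
Ct = 0.2918

0.2918


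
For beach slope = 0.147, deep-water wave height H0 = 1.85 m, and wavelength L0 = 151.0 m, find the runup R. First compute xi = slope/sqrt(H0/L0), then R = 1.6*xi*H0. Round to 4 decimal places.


xi = slope / sqrt(H0/L0)
H0/L0 = 1.85/151.0 = 0.012252
sqrt(0.012252) = 0.110687
xi = 0.147 / 0.110687 = 1.328067
R = 1.6 * xi * H0 = 1.6 * 1.328067 * 1.85
R = 3.9311 m

3.9311


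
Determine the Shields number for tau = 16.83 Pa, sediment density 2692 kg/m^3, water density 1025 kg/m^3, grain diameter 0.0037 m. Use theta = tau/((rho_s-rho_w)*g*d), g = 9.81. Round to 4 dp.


theta = tau / ((rho_s - rho_w) * g * d)
rho_s - rho_w = 2692 - 1025 = 1667
Denominator = 1667 * 9.81 * 0.0037 = 60.507099
theta = 16.83 / 60.507099
theta = 0.2781

0.2781


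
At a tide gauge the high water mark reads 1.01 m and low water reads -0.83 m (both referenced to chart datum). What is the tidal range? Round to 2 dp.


Tidal range = High water - Low water
Tidal range = 1.01 - (-0.83)
Tidal range = 1.84 m

1.84


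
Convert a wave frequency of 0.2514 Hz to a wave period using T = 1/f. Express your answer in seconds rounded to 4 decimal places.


T = 1 / f
T = 1 / 0.2514
T = 3.9777 s

3.9777


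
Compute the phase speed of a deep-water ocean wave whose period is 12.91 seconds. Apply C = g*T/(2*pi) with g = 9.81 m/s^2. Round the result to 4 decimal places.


We use the deep-water celerity formula:
C = g * T / (2 * pi)
C = 9.81 * 12.91 / (2 * 3.14159...)
C = 126.647100 / 6.283185
C = 20.1565 m/s

20.1565


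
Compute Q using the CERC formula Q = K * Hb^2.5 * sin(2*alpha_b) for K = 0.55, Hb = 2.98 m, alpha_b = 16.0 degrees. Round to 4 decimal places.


Q = K * Hb^2.5 * sin(2 * alpha_b)
Hb^2.5 = 2.98^2.5 = 15.329947
sin(2 * 16.0) = sin(32.0) = 0.529919
Q = 0.55 * 15.329947 * 0.529919
Q = 4.4680 m^3/s

4.4680


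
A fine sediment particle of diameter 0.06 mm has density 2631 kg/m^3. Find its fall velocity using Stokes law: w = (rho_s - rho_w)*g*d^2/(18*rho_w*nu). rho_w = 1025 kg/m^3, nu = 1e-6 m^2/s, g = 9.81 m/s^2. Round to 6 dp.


w = (rho_s - rho_w) * g * d^2 / (18 * rho_w * nu)
d = 0.06 mm = 0.000060 m
rho_s - rho_w = 2631 - 1025 = 1606
Numerator = 1606 * 9.81 * (0.000060)^2 = 0.000056717496
Denominator = 18 * 1025 * 1e-6 = 0.018450
w = 0.003074 m/s

0.003074


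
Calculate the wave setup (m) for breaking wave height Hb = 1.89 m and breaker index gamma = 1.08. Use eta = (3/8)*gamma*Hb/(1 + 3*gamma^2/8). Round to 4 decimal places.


eta = (3/8) * gamma * Hb / (1 + 3*gamma^2/8)
Numerator = (3/8) * 1.08 * 1.89 = 0.765450
Denominator = 1 + 3*1.08^2/8 = 1 + 0.437400 = 1.437400
eta = 0.765450 / 1.437400
eta = 0.5325 m

0.5325


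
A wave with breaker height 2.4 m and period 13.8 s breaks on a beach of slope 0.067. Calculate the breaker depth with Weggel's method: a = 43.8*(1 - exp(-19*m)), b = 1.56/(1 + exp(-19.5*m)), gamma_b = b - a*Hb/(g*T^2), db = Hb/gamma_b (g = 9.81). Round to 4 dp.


a = 43.8 * (1 - exp(-19 * m))
exp(-19 * 0.067) = exp(-1.2730) = 0.279990
a = 43.8 * (1 - 0.279990) = 31.536421
b = 1.56 / (1 + exp(-19.5 * m))
exp(-19.5 * 0.067) = exp(-1.3065) = 0.270766
b = 1.56 / (1 + 0.270766) = 1.227606
Hb / (g * T^2) = 2.4 / (9.81 * 13.8^2) = 2.4 / 1868.2164 = 0.00128465
gamma_b = b - a * Hb/(g*T^2) = 1.227606 - 31.536421 * 0.00128465 = 1.187093
db = Hb / gamma_b = 2.4 / 1.187093
db = 2.0217 m

2.0217


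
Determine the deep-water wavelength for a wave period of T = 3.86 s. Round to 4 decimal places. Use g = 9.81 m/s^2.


L0 = g * T^2 / (2 * pi)
L0 = 9.81 * 3.86^2 / (2 * pi)
L0 = 9.81 * 14.8996 / 6.28319
L0 = 146.1651 / 6.28319
L0 = 23.2629 m

23.2629


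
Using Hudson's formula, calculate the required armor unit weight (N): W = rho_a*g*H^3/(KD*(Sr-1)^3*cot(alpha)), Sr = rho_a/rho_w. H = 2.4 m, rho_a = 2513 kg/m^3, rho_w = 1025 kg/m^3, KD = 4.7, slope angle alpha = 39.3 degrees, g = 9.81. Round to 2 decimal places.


Sr = rho_a / rho_w = 2513 / 1025 = 2.451707
(Sr - 1) = 1.451707
(Sr - 1)^3 = 3.059407
cot(39.3) = 1 / tan(39.3) = 1 / 0.818491 = 1.221761
Numerator = 2513 * 9.81 * 2.4^3 = 340796.5747
Denominator = 4.7 * 3.059407 * 1.221761 = 17.567963
W = 340796.5747 / 17.567963
W = 19398.75 N

19398.75


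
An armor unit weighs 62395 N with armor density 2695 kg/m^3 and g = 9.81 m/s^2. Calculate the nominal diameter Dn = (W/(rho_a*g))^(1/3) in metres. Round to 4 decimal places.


V = W / (rho_a * g)
V = 62395 / (2695 * 9.81)
V = 62395 / 26437.95
V = 2.360054 m^3
Dn = V^(1/3) = 2.360054^(1/3)
Dn = 1.3314 m

1.3314


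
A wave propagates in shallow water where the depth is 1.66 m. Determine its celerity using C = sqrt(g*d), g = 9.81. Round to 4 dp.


Using the shallow-water approximation:
C = sqrt(g * d) = sqrt(9.81 * 1.66)
C = sqrt(16.2846)
C = 4.0354 m/s

4.0354


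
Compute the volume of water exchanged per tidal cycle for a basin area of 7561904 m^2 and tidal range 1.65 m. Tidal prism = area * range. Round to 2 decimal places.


Tidal prism = Area * Tidal range
P = 7561904 * 1.65
P = 12477141.60 m^3

12477141.60


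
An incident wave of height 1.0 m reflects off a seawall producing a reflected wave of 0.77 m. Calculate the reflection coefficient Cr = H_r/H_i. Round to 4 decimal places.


Cr = H_r / H_i
Cr = 0.77 / 1.0
Cr = 0.7700

0.7700


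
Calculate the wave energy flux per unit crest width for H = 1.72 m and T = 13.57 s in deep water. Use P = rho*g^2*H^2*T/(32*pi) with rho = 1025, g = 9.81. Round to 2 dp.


P = rho * g^2 * H^2 * T / (32 * pi)
P = 1025 * 9.81^2 * 1.72^2 * 13.57 / (32 * pi)
P = 1025 * 96.2361 * 2.9584 * 13.57 / 100.53096
P = 39391.16 W/m

39391.16


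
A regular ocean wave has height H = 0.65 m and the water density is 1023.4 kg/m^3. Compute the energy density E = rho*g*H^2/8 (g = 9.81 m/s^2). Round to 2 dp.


E = (1/8) * rho * g * H^2
E = (1/8) * 1023.4 * 9.81 * 0.65^2
E = 0.125 * 1023.4 * 9.81 * 0.4225
E = 530.21 J/m^2

530.21


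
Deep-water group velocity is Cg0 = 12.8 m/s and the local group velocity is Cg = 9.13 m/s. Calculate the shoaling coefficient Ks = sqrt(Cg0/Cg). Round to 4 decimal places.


Ks = sqrt(Cg0 / Cg)
Ks = sqrt(12.8 / 9.13)
Ks = sqrt(1.4020)
Ks = 1.1840

1.1840


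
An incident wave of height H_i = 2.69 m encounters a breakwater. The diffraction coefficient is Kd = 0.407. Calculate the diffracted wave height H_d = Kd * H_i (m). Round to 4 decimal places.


H_d = Kd * H_i
H_d = 0.407 * 2.69
H_d = 1.0948 m

1.0948


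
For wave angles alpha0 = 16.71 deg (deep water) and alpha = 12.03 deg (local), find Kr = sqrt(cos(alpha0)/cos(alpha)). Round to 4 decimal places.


Kr = sqrt(cos(alpha0) / cos(alpha))
cos(16.71) = 0.957772
cos(12.03) = 0.978039
Kr = sqrt(0.957772 / 0.978039)
Kr = sqrt(0.979279)
Kr = 0.9896

0.9896


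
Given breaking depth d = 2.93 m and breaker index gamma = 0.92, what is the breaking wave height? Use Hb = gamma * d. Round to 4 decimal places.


Hb = gamma * d
Hb = 0.92 * 2.93
Hb = 2.6956 m

2.6956


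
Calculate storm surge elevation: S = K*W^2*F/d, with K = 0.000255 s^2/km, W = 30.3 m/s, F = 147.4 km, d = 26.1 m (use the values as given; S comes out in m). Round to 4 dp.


S = K * W^2 * F / d
W^2 = 30.3^2 = 918.09
S = 0.000255 * 918.09 * 147.4 / 26.1
Numerator = 0.000255 * 918.09 * 147.4 = 34.508249
S = 34.508249 / 26.1 = 1.3222 m

1.3222


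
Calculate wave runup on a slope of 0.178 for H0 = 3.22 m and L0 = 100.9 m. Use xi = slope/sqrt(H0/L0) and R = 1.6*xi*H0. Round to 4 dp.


xi = slope / sqrt(H0/L0)
H0/L0 = 3.22/100.9 = 0.031913
sqrt(0.031913) = 0.178641
xi = 0.178 / 0.178641 = 0.996409
R = 1.6 * xi * H0 = 1.6 * 0.996409 * 3.22
R = 5.1335 m

5.1335


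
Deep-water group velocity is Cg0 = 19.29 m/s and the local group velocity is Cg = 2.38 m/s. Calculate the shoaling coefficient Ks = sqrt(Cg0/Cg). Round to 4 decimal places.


Ks = sqrt(Cg0 / Cg)
Ks = sqrt(19.29 / 2.38)
Ks = sqrt(8.1050)
Ks = 2.8469

2.8469


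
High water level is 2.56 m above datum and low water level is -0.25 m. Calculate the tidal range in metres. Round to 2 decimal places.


Tidal range = High water - Low water
Tidal range = 2.56 - (-0.25)
Tidal range = 2.81 m

2.81


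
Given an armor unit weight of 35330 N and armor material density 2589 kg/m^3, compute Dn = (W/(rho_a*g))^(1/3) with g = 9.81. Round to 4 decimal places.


V = W / (rho_a * g)
V = 35330 / (2589 * 9.81)
V = 35330 / 25398.09
V = 1.391049 m^3
Dn = V^(1/3) = 1.391049^(1/3)
Dn = 1.1163 m

1.1163


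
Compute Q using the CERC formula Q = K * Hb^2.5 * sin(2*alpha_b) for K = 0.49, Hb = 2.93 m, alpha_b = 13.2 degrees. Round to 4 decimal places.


Q = K * Hb^2.5 * sin(2 * alpha_b)
Hb^2.5 = 2.93^2.5 = 14.694982
sin(2 * 13.2) = sin(26.4) = 0.444635
Q = 0.49 * 14.694982 * 0.444635
Q = 3.2016 m^3/s

3.2016


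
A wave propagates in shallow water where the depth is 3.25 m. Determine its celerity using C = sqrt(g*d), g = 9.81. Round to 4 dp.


Using the shallow-water approximation:
C = sqrt(g * d) = sqrt(9.81 * 3.25)
C = sqrt(31.8825)
C = 5.6465 m/s

5.6465


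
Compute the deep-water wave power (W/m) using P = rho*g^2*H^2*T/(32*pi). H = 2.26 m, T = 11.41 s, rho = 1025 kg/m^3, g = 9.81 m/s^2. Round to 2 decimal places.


P = rho * g^2 * H^2 * T / (32 * pi)
P = 1025 * 9.81^2 * 2.26^2 * 11.41 / (32 * pi)
P = 1025 * 96.2361 * 5.1076 * 11.41 / 100.53096
P = 57182.69 W/m

57182.69


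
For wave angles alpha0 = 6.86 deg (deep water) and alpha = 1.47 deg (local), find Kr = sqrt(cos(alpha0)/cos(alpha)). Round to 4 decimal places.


Kr = sqrt(cos(alpha0) / cos(alpha))
cos(6.86) = 0.992841
cos(1.47) = 0.999671
Kr = sqrt(0.992841 / 0.999671)
Kr = sqrt(0.993168)
Kr = 0.9966

0.9966


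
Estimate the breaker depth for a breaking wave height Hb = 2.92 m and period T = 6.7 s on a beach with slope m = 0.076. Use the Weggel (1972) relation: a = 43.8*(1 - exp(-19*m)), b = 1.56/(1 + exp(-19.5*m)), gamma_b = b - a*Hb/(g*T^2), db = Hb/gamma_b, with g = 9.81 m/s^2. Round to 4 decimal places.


a = 43.8 * (1 - exp(-19 * m))
exp(-19 * 0.076) = exp(-1.4440) = 0.235982
a = 43.8 * (1 - 0.235982) = 33.463991
b = 1.56 / (1 + exp(-19.5 * m))
exp(-19.5 * 0.076) = exp(-1.4820) = 0.227183
b = 1.56 / (1 + 0.227183) = 1.271204
Hb / (g * T^2) = 2.92 / (9.81 * 6.7^2) = 2.92 / 440.3709 = 0.00663077
gamma_b = b - a * Hb/(g*T^2) = 1.271204 - 33.463991 * 0.00663077 = 1.049312
db = Hb / gamma_b = 2.92 / 1.049312
db = 2.7828 m

2.7828


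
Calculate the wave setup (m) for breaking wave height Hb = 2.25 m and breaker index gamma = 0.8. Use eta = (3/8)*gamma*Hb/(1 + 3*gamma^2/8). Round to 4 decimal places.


eta = (3/8) * gamma * Hb / (1 + 3*gamma^2/8)
Numerator = (3/8) * 0.8 * 2.25 = 0.675000
Denominator = 1 + 3*0.8^2/8 = 1 + 0.240000 = 1.240000
eta = 0.675000 / 1.240000
eta = 0.5444 m

0.5444


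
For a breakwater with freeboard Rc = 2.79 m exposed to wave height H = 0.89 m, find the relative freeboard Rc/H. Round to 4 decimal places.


Relative freeboard = Rc / H
= 2.79 / 0.89
= 3.1348

3.1348


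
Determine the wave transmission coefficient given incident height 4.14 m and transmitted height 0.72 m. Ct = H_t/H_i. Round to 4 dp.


Ct = H_t / H_i
Ct = 0.72 / 4.14
Ct = 0.1739

0.1739


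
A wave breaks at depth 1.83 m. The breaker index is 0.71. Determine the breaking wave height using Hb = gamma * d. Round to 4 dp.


Hb = gamma * d
Hb = 0.71 * 1.83
Hb = 1.2993 m

1.2993


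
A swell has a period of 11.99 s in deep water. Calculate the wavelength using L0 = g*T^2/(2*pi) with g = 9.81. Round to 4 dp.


L0 = g * T^2 / (2 * pi)
L0 = 9.81 * 11.99^2 / (2 * pi)
L0 = 9.81 * 143.7601 / 6.28319
L0 = 1410.2866 / 6.28319
L0 = 224.4541 m

224.4541


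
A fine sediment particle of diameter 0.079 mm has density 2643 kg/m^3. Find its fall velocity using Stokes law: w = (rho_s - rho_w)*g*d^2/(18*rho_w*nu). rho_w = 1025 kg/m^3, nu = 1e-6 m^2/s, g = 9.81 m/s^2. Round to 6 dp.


w = (rho_s - rho_w) * g * d^2 / (18 * rho_w * nu)
d = 0.079 mm = 0.000079 m
rho_s - rho_w = 2643 - 1025 = 1618
Numerator = 1618 * 9.81 * (0.000079)^2 = 0.000099060772
Denominator = 18 * 1025 * 1e-6 = 0.018450
w = 0.005369 m/s

0.005369


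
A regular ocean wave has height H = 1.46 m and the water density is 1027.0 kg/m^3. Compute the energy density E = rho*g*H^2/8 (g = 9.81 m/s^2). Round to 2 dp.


E = (1/8) * rho * g * H^2
E = (1/8) * 1027.0 * 9.81 * 1.46^2
E = 0.125 * 1027.0 * 9.81 * 2.1316
E = 2684.45 J/m^2

2684.45


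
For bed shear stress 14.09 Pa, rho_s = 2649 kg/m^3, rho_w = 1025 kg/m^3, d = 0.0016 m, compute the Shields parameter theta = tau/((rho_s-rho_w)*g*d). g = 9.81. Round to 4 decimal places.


theta = tau / ((rho_s - rho_w) * g * d)
rho_s - rho_w = 2649 - 1025 = 1624
Denominator = 1624 * 9.81 * 0.0016 = 25.490304
theta = 14.09 / 25.490304
theta = 0.5528

0.5528


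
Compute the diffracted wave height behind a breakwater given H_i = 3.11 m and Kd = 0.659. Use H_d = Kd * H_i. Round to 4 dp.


H_d = Kd * H_i
H_d = 0.659 * 3.11
H_d = 2.0495 m

2.0495


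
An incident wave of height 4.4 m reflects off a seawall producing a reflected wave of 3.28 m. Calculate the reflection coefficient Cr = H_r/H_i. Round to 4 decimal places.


Cr = H_r / H_i
Cr = 3.28 / 4.4
Cr = 0.7455

0.7455


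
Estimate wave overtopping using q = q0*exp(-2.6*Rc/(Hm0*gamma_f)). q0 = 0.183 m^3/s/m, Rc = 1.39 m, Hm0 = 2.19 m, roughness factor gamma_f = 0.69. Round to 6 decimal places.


q = q0 * exp(-2.6 * Rc / (Hm0 * gamma_f))
Exponent = -2.6 * 1.39 / (2.19 * 0.69)
= -2.6 * 1.39 / 1.5111
= -2.391635
exp(-2.391635) = 0.091480
q = 0.183 * 0.091480
q = 0.016741 m^3/s/m

0.016741


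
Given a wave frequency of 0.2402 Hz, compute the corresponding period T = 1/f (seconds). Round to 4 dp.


T = 1 / f
T = 1 / 0.2402
T = 4.1632 s

4.1632


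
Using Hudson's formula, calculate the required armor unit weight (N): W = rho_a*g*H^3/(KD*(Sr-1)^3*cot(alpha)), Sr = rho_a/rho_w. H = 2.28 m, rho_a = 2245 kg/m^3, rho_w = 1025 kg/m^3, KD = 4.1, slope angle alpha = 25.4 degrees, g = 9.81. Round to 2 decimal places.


Sr = rho_a / rho_w = 2245 / 1025 = 2.190244
(Sr - 1) = 1.190244
(Sr - 1)^3 = 1.686195
cot(25.4) = 1 / tan(25.4) = 1 / 0.474835 = 2.105995
Numerator = 2245 * 9.81 * 2.28^3 = 261029.6817
Denominator = 4.1 * 1.686195 * 2.105995 = 14.559589
W = 261029.6817 / 14.559589
W = 17928.37 N

17928.37
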